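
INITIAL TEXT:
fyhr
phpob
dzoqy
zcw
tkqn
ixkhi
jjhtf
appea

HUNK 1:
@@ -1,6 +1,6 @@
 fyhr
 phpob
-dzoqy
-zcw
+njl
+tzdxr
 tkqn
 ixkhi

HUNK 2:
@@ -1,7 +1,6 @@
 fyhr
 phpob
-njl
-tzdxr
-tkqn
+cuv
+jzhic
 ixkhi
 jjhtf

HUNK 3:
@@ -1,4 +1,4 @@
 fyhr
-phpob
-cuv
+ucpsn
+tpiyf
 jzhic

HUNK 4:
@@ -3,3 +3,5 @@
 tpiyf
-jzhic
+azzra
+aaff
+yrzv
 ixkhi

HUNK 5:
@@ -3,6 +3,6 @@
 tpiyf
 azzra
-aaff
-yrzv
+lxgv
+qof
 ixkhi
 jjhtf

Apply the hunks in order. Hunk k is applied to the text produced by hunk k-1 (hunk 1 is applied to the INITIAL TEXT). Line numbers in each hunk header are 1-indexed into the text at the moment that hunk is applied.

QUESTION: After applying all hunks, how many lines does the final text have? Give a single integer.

Hunk 1: at line 1 remove [dzoqy,zcw] add [njl,tzdxr] -> 8 lines: fyhr phpob njl tzdxr tkqn ixkhi jjhtf appea
Hunk 2: at line 1 remove [njl,tzdxr,tkqn] add [cuv,jzhic] -> 7 lines: fyhr phpob cuv jzhic ixkhi jjhtf appea
Hunk 3: at line 1 remove [phpob,cuv] add [ucpsn,tpiyf] -> 7 lines: fyhr ucpsn tpiyf jzhic ixkhi jjhtf appea
Hunk 4: at line 3 remove [jzhic] add [azzra,aaff,yrzv] -> 9 lines: fyhr ucpsn tpiyf azzra aaff yrzv ixkhi jjhtf appea
Hunk 5: at line 3 remove [aaff,yrzv] add [lxgv,qof] -> 9 lines: fyhr ucpsn tpiyf azzra lxgv qof ixkhi jjhtf appea
Final line count: 9

Answer: 9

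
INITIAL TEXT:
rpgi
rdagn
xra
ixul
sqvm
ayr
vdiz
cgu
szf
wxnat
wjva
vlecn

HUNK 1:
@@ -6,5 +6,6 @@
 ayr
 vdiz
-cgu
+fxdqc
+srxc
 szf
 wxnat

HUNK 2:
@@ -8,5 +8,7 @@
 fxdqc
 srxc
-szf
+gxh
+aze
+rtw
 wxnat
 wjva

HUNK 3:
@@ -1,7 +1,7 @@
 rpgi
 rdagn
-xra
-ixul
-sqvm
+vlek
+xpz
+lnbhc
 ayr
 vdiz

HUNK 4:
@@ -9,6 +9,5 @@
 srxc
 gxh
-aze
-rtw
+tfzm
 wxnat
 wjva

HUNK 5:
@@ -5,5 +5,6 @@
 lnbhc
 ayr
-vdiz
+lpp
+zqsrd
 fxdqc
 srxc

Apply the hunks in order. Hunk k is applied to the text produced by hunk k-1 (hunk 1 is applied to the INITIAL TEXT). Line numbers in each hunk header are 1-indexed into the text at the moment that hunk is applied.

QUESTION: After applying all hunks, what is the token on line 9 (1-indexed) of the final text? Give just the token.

Hunk 1: at line 6 remove [cgu] add [fxdqc,srxc] -> 13 lines: rpgi rdagn xra ixul sqvm ayr vdiz fxdqc srxc szf wxnat wjva vlecn
Hunk 2: at line 8 remove [szf] add [gxh,aze,rtw] -> 15 lines: rpgi rdagn xra ixul sqvm ayr vdiz fxdqc srxc gxh aze rtw wxnat wjva vlecn
Hunk 3: at line 1 remove [xra,ixul,sqvm] add [vlek,xpz,lnbhc] -> 15 lines: rpgi rdagn vlek xpz lnbhc ayr vdiz fxdqc srxc gxh aze rtw wxnat wjva vlecn
Hunk 4: at line 9 remove [aze,rtw] add [tfzm] -> 14 lines: rpgi rdagn vlek xpz lnbhc ayr vdiz fxdqc srxc gxh tfzm wxnat wjva vlecn
Hunk 5: at line 5 remove [vdiz] add [lpp,zqsrd] -> 15 lines: rpgi rdagn vlek xpz lnbhc ayr lpp zqsrd fxdqc srxc gxh tfzm wxnat wjva vlecn
Final line 9: fxdqc

Answer: fxdqc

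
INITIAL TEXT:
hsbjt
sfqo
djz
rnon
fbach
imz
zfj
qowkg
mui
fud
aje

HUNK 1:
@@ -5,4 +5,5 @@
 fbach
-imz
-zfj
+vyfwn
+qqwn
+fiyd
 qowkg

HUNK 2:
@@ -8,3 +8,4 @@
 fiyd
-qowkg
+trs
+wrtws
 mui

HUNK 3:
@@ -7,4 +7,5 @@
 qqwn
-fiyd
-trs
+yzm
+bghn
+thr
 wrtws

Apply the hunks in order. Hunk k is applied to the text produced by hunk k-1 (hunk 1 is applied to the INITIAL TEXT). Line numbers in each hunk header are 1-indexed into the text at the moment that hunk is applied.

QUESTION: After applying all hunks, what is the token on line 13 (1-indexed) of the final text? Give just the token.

Hunk 1: at line 5 remove [imz,zfj] add [vyfwn,qqwn,fiyd] -> 12 lines: hsbjt sfqo djz rnon fbach vyfwn qqwn fiyd qowkg mui fud aje
Hunk 2: at line 8 remove [qowkg] add [trs,wrtws] -> 13 lines: hsbjt sfqo djz rnon fbach vyfwn qqwn fiyd trs wrtws mui fud aje
Hunk 3: at line 7 remove [fiyd,trs] add [yzm,bghn,thr] -> 14 lines: hsbjt sfqo djz rnon fbach vyfwn qqwn yzm bghn thr wrtws mui fud aje
Final line 13: fud

Answer: fud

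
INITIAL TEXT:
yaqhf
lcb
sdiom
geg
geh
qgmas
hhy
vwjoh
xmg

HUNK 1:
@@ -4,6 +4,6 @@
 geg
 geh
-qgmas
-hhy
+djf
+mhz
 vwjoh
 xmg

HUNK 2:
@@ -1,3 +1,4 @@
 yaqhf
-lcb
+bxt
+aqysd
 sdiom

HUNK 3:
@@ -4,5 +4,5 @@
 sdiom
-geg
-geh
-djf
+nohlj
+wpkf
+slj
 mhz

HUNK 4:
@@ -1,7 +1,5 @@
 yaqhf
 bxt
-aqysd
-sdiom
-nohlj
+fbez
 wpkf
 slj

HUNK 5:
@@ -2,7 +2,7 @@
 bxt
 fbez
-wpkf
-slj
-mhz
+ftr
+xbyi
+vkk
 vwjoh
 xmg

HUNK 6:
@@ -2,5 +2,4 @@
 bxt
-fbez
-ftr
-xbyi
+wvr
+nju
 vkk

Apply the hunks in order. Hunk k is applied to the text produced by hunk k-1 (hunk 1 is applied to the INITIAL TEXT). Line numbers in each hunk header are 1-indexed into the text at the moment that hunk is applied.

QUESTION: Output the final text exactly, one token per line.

Answer: yaqhf
bxt
wvr
nju
vkk
vwjoh
xmg

Derivation:
Hunk 1: at line 4 remove [qgmas,hhy] add [djf,mhz] -> 9 lines: yaqhf lcb sdiom geg geh djf mhz vwjoh xmg
Hunk 2: at line 1 remove [lcb] add [bxt,aqysd] -> 10 lines: yaqhf bxt aqysd sdiom geg geh djf mhz vwjoh xmg
Hunk 3: at line 4 remove [geg,geh,djf] add [nohlj,wpkf,slj] -> 10 lines: yaqhf bxt aqysd sdiom nohlj wpkf slj mhz vwjoh xmg
Hunk 4: at line 1 remove [aqysd,sdiom,nohlj] add [fbez] -> 8 lines: yaqhf bxt fbez wpkf slj mhz vwjoh xmg
Hunk 5: at line 2 remove [wpkf,slj,mhz] add [ftr,xbyi,vkk] -> 8 lines: yaqhf bxt fbez ftr xbyi vkk vwjoh xmg
Hunk 6: at line 2 remove [fbez,ftr,xbyi] add [wvr,nju] -> 7 lines: yaqhf bxt wvr nju vkk vwjoh xmg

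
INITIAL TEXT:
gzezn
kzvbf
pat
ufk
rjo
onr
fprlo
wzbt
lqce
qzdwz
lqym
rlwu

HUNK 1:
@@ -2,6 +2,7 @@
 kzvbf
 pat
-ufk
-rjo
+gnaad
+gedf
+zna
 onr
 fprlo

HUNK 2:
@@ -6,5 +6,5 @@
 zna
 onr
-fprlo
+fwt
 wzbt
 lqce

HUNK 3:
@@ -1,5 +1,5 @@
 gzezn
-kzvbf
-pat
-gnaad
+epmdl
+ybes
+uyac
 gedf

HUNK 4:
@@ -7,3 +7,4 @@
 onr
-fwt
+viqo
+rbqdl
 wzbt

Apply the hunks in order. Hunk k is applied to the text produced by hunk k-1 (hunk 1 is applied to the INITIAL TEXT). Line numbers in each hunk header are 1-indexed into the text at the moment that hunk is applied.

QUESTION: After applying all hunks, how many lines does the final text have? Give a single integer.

Hunk 1: at line 2 remove [ufk,rjo] add [gnaad,gedf,zna] -> 13 lines: gzezn kzvbf pat gnaad gedf zna onr fprlo wzbt lqce qzdwz lqym rlwu
Hunk 2: at line 6 remove [fprlo] add [fwt] -> 13 lines: gzezn kzvbf pat gnaad gedf zna onr fwt wzbt lqce qzdwz lqym rlwu
Hunk 3: at line 1 remove [kzvbf,pat,gnaad] add [epmdl,ybes,uyac] -> 13 lines: gzezn epmdl ybes uyac gedf zna onr fwt wzbt lqce qzdwz lqym rlwu
Hunk 4: at line 7 remove [fwt] add [viqo,rbqdl] -> 14 lines: gzezn epmdl ybes uyac gedf zna onr viqo rbqdl wzbt lqce qzdwz lqym rlwu
Final line count: 14

Answer: 14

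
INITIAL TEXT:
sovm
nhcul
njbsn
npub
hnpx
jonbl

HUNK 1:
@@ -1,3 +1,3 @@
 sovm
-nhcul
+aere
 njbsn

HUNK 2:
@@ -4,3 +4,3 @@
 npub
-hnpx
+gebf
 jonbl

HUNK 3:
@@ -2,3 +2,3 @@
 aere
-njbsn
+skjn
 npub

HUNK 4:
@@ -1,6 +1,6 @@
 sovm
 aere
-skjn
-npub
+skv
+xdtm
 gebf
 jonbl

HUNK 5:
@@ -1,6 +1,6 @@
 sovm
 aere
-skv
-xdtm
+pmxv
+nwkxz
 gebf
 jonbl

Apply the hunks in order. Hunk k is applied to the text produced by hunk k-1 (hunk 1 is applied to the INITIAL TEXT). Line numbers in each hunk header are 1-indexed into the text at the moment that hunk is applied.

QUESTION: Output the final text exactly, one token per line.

Hunk 1: at line 1 remove [nhcul] add [aere] -> 6 lines: sovm aere njbsn npub hnpx jonbl
Hunk 2: at line 4 remove [hnpx] add [gebf] -> 6 lines: sovm aere njbsn npub gebf jonbl
Hunk 3: at line 2 remove [njbsn] add [skjn] -> 6 lines: sovm aere skjn npub gebf jonbl
Hunk 4: at line 1 remove [skjn,npub] add [skv,xdtm] -> 6 lines: sovm aere skv xdtm gebf jonbl
Hunk 5: at line 1 remove [skv,xdtm] add [pmxv,nwkxz] -> 6 lines: sovm aere pmxv nwkxz gebf jonbl

Answer: sovm
aere
pmxv
nwkxz
gebf
jonbl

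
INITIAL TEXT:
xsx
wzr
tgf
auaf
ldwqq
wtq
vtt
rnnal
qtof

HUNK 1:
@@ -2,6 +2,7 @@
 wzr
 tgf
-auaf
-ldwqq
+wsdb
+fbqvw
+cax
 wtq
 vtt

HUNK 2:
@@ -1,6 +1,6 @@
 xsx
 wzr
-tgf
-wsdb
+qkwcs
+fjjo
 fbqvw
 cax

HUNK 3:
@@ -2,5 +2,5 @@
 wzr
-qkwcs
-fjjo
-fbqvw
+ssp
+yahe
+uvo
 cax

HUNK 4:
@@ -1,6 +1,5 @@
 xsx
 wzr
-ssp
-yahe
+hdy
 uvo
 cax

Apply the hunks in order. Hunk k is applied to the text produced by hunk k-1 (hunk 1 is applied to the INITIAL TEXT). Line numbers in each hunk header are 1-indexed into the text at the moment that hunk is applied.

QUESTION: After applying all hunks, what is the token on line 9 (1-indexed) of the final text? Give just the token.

Hunk 1: at line 2 remove [auaf,ldwqq] add [wsdb,fbqvw,cax] -> 10 lines: xsx wzr tgf wsdb fbqvw cax wtq vtt rnnal qtof
Hunk 2: at line 1 remove [tgf,wsdb] add [qkwcs,fjjo] -> 10 lines: xsx wzr qkwcs fjjo fbqvw cax wtq vtt rnnal qtof
Hunk 3: at line 2 remove [qkwcs,fjjo,fbqvw] add [ssp,yahe,uvo] -> 10 lines: xsx wzr ssp yahe uvo cax wtq vtt rnnal qtof
Hunk 4: at line 1 remove [ssp,yahe] add [hdy] -> 9 lines: xsx wzr hdy uvo cax wtq vtt rnnal qtof
Final line 9: qtof

Answer: qtof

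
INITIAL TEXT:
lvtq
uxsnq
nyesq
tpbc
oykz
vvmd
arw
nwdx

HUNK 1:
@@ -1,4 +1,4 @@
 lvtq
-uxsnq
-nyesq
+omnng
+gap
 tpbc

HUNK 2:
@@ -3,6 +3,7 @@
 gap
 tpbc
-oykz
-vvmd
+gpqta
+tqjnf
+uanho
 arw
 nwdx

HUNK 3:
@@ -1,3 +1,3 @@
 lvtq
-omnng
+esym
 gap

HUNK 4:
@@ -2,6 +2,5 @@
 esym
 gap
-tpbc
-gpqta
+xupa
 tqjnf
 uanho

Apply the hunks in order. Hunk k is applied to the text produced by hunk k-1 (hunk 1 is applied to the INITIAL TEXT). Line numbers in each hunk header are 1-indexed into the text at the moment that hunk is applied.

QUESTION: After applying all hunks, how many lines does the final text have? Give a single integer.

Answer: 8

Derivation:
Hunk 1: at line 1 remove [uxsnq,nyesq] add [omnng,gap] -> 8 lines: lvtq omnng gap tpbc oykz vvmd arw nwdx
Hunk 2: at line 3 remove [oykz,vvmd] add [gpqta,tqjnf,uanho] -> 9 lines: lvtq omnng gap tpbc gpqta tqjnf uanho arw nwdx
Hunk 3: at line 1 remove [omnng] add [esym] -> 9 lines: lvtq esym gap tpbc gpqta tqjnf uanho arw nwdx
Hunk 4: at line 2 remove [tpbc,gpqta] add [xupa] -> 8 lines: lvtq esym gap xupa tqjnf uanho arw nwdx
Final line count: 8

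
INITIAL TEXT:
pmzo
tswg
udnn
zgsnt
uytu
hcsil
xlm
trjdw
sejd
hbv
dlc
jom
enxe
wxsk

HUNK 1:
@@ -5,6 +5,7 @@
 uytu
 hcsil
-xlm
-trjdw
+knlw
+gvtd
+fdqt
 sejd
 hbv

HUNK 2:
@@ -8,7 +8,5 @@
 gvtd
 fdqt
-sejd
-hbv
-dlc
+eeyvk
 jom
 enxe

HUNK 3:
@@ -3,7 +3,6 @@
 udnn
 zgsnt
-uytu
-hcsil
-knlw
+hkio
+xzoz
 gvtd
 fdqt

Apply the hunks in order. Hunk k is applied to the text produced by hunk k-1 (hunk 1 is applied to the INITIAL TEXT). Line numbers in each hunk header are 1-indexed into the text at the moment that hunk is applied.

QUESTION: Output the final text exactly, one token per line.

Answer: pmzo
tswg
udnn
zgsnt
hkio
xzoz
gvtd
fdqt
eeyvk
jom
enxe
wxsk

Derivation:
Hunk 1: at line 5 remove [xlm,trjdw] add [knlw,gvtd,fdqt] -> 15 lines: pmzo tswg udnn zgsnt uytu hcsil knlw gvtd fdqt sejd hbv dlc jom enxe wxsk
Hunk 2: at line 8 remove [sejd,hbv,dlc] add [eeyvk] -> 13 lines: pmzo tswg udnn zgsnt uytu hcsil knlw gvtd fdqt eeyvk jom enxe wxsk
Hunk 3: at line 3 remove [uytu,hcsil,knlw] add [hkio,xzoz] -> 12 lines: pmzo tswg udnn zgsnt hkio xzoz gvtd fdqt eeyvk jom enxe wxsk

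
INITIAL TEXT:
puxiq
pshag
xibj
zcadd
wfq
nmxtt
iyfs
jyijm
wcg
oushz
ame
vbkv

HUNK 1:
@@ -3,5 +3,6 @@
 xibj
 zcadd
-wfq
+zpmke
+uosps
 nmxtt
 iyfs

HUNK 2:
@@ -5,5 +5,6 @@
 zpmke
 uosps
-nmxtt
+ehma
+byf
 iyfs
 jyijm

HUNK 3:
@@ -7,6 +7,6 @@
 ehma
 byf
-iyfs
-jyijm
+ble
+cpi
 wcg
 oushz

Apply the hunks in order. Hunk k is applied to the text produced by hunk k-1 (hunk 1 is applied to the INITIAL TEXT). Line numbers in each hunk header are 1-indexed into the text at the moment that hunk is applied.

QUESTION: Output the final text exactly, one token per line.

Hunk 1: at line 3 remove [wfq] add [zpmke,uosps] -> 13 lines: puxiq pshag xibj zcadd zpmke uosps nmxtt iyfs jyijm wcg oushz ame vbkv
Hunk 2: at line 5 remove [nmxtt] add [ehma,byf] -> 14 lines: puxiq pshag xibj zcadd zpmke uosps ehma byf iyfs jyijm wcg oushz ame vbkv
Hunk 3: at line 7 remove [iyfs,jyijm] add [ble,cpi] -> 14 lines: puxiq pshag xibj zcadd zpmke uosps ehma byf ble cpi wcg oushz ame vbkv

Answer: puxiq
pshag
xibj
zcadd
zpmke
uosps
ehma
byf
ble
cpi
wcg
oushz
ame
vbkv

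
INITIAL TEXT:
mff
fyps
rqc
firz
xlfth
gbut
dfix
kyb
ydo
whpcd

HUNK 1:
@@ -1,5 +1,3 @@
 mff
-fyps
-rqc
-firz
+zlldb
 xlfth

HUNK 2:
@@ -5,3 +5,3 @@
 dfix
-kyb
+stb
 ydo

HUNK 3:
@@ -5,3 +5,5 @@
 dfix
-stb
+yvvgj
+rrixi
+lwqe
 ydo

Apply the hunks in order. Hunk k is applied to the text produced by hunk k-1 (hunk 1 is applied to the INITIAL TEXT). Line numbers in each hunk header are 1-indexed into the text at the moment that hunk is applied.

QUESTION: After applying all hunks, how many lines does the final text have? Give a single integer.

Answer: 10

Derivation:
Hunk 1: at line 1 remove [fyps,rqc,firz] add [zlldb] -> 8 lines: mff zlldb xlfth gbut dfix kyb ydo whpcd
Hunk 2: at line 5 remove [kyb] add [stb] -> 8 lines: mff zlldb xlfth gbut dfix stb ydo whpcd
Hunk 3: at line 5 remove [stb] add [yvvgj,rrixi,lwqe] -> 10 lines: mff zlldb xlfth gbut dfix yvvgj rrixi lwqe ydo whpcd
Final line count: 10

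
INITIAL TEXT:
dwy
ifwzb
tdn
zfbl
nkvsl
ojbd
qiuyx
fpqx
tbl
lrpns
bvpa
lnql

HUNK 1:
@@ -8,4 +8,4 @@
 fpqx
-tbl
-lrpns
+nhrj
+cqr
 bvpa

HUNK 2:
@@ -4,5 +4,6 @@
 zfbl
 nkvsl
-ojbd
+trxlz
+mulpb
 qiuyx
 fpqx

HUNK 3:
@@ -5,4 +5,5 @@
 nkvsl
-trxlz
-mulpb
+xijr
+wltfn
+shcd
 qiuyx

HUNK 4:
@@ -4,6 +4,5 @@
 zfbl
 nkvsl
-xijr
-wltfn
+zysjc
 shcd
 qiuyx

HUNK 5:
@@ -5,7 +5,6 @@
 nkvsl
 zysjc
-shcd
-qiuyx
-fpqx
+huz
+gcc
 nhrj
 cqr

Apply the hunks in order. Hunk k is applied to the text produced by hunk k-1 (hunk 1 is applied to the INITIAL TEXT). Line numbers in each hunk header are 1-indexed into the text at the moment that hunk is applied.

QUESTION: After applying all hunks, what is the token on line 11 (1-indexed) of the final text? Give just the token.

Hunk 1: at line 8 remove [tbl,lrpns] add [nhrj,cqr] -> 12 lines: dwy ifwzb tdn zfbl nkvsl ojbd qiuyx fpqx nhrj cqr bvpa lnql
Hunk 2: at line 4 remove [ojbd] add [trxlz,mulpb] -> 13 lines: dwy ifwzb tdn zfbl nkvsl trxlz mulpb qiuyx fpqx nhrj cqr bvpa lnql
Hunk 3: at line 5 remove [trxlz,mulpb] add [xijr,wltfn,shcd] -> 14 lines: dwy ifwzb tdn zfbl nkvsl xijr wltfn shcd qiuyx fpqx nhrj cqr bvpa lnql
Hunk 4: at line 4 remove [xijr,wltfn] add [zysjc] -> 13 lines: dwy ifwzb tdn zfbl nkvsl zysjc shcd qiuyx fpqx nhrj cqr bvpa lnql
Hunk 5: at line 5 remove [shcd,qiuyx,fpqx] add [huz,gcc] -> 12 lines: dwy ifwzb tdn zfbl nkvsl zysjc huz gcc nhrj cqr bvpa lnql
Final line 11: bvpa

Answer: bvpa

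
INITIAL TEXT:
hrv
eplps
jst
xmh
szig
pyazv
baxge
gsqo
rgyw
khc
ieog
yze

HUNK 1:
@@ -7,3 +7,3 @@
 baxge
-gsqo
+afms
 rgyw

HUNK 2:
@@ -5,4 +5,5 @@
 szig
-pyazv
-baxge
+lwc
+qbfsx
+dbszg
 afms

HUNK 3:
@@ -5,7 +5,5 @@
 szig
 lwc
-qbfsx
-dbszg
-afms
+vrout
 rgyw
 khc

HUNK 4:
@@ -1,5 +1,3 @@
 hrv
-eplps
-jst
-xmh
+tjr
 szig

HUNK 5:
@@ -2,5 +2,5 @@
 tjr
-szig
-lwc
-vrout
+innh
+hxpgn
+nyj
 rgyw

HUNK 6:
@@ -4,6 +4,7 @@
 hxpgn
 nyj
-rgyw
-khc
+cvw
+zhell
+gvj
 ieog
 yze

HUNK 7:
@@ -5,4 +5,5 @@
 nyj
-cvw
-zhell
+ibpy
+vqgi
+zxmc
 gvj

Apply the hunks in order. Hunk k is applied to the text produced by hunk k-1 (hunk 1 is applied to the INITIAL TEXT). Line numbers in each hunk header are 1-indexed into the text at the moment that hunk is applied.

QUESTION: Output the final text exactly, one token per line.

Answer: hrv
tjr
innh
hxpgn
nyj
ibpy
vqgi
zxmc
gvj
ieog
yze

Derivation:
Hunk 1: at line 7 remove [gsqo] add [afms] -> 12 lines: hrv eplps jst xmh szig pyazv baxge afms rgyw khc ieog yze
Hunk 2: at line 5 remove [pyazv,baxge] add [lwc,qbfsx,dbszg] -> 13 lines: hrv eplps jst xmh szig lwc qbfsx dbszg afms rgyw khc ieog yze
Hunk 3: at line 5 remove [qbfsx,dbszg,afms] add [vrout] -> 11 lines: hrv eplps jst xmh szig lwc vrout rgyw khc ieog yze
Hunk 4: at line 1 remove [eplps,jst,xmh] add [tjr] -> 9 lines: hrv tjr szig lwc vrout rgyw khc ieog yze
Hunk 5: at line 2 remove [szig,lwc,vrout] add [innh,hxpgn,nyj] -> 9 lines: hrv tjr innh hxpgn nyj rgyw khc ieog yze
Hunk 6: at line 4 remove [rgyw,khc] add [cvw,zhell,gvj] -> 10 lines: hrv tjr innh hxpgn nyj cvw zhell gvj ieog yze
Hunk 7: at line 5 remove [cvw,zhell] add [ibpy,vqgi,zxmc] -> 11 lines: hrv tjr innh hxpgn nyj ibpy vqgi zxmc gvj ieog yze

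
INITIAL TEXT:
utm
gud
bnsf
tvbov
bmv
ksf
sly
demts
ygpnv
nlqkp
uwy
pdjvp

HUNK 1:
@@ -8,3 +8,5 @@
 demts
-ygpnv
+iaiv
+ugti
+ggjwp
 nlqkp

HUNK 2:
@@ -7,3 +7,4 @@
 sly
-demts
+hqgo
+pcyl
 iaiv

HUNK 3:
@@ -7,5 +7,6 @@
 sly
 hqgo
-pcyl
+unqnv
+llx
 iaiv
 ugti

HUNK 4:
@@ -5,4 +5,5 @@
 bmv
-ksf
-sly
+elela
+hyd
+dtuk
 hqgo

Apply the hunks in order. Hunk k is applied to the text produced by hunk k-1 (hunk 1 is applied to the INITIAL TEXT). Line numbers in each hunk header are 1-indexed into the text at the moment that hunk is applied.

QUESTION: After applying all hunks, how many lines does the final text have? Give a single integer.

Hunk 1: at line 8 remove [ygpnv] add [iaiv,ugti,ggjwp] -> 14 lines: utm gud bnsf tvbov bmv ksf sly demts iaiv ugti ggjwp nlqkp uwy pdjvp
Hunk 2: at line 7 remove [demts] add [hqgo,pcyl] -> 15 lines: utm gud bnsf tvbov bmv ksf sly hqgo pcyl iaiv ugti ggjwp nlqkp uwy pdjvp
Hunk 3: at line 7 remove [pcyl] add [unqnv,llx] -> 16 lines: utm gud bnsf tvbov bmv ksf sly hqgo unqnv llx iaiv ugti ggjwp nlqkp uwy pdjvp
Hunk 4: at line 5 remove [ksf,sly] add [elela,hyd,dtuk] -> 17 lines: utm gud bnsf tvbov bmv elela hyd dtuk hqgo unqnv llx iaiv ugti ggjwp nlqkp uwy pdjvp
Final line count: 17

Answer: 17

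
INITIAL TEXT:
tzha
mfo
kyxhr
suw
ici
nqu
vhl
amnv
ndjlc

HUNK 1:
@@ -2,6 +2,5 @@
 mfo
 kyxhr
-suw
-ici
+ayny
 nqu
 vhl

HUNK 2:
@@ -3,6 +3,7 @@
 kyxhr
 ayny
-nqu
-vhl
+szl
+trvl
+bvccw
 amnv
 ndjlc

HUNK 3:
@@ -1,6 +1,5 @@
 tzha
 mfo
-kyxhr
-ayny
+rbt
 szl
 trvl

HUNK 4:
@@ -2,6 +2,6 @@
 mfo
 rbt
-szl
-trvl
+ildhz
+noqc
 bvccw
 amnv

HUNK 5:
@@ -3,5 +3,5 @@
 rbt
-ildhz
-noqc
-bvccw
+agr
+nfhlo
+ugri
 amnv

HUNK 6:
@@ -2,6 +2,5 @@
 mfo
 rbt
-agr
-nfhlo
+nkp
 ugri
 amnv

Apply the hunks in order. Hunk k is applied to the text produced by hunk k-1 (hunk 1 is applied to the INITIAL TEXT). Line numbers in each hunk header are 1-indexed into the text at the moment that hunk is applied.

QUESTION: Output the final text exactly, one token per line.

Hunk 1: at line 2 remove [suw,ici] add [ayny] -> 8 lines: tzha mfo kyxhr ayny nqu vhl amnv ndjlc
Hunk 2: at line 3 remove [nqu,vhl] add [szl,trvl,bvccw] -> 9 lines: tzha mfo kyxhr ayny szl trvl bvccw amnv ndjlc
Hunk 3: at line 1 remove [kyxhr,ayny] add [rbt] -> 8 lines: tzha mfo rbt szl trvl bvccw amnv ndjlc
Hunk 4: at line 2 remove [szl,trvl] add [ildhz,noqc] -> 8 lines: tzha mfo rbt ildhz noqc bvccw amnv ndjlc
Hunk 5: at line 3 remove [ildhz,noqc,bvccw] add [agr,nfhlo,ugri] -> 8 lines: tzha mfo rbt agr nfhlo ugri amnv ndjlc
Hunk 6: at line 2 remove [agr,nfhlo] add [nkp] -> 7 lines: tzha mfo rbt nkp ugri amnv ndjlc

Answer: tzha
mfo
rbt
nkp
ugri
amnv
ndjlc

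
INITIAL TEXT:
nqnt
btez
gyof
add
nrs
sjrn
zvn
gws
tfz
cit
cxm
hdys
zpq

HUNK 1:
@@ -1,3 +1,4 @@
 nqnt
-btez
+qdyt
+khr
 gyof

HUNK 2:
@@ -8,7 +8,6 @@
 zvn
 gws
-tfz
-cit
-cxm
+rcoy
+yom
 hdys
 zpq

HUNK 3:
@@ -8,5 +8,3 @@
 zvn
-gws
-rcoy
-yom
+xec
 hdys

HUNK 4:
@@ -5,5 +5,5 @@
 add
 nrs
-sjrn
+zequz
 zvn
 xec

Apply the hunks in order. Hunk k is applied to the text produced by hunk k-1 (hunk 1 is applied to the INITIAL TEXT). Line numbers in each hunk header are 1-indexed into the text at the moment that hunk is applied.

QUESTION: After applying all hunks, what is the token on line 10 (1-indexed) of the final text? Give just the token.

Answer: hdys

Derivation:
Hunk 1: at line 1 remove [btez] add [qdyt,khr] -> 14 lines: nqnt qdyt khr gyof add nrs sjrn zvn gws tfz cit cxm hdys zpq
Hunk 2: at line 8 remove [tfz,cit,cxm] add [rcoy,yom] -> 13 lines: nqnt qdyt khr gyof add nrs sjrn zvn gws rcoy yom hdys zpq
Hunk 3: at line 8 remove [gws,rcoy,yom] add [xec] -> 11 lines: nqnt qdyt khr gyof add nrs sjrn zvn xec hdys zpq
Hunk 4: at line 5 remove [sjrn] add [zequz] -> 11 lines: nqnt qdyt khr gyof add nrs zequz zvn xec hdys zpq
Final line 10: hdys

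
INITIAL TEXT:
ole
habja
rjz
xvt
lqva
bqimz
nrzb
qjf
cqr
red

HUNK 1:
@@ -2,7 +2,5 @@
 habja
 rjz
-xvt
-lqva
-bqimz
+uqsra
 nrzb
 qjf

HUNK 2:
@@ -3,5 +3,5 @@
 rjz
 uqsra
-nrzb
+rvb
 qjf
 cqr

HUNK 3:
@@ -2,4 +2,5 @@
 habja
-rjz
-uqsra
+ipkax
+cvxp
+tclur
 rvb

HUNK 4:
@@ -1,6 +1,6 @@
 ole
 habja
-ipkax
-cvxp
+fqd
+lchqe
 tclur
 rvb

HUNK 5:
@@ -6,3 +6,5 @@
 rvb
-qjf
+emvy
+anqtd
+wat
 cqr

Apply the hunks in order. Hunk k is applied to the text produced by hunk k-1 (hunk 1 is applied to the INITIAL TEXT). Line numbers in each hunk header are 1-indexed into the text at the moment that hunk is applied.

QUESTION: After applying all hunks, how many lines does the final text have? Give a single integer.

Answer: 11

Derivation:
Hunk 1: at line 2 remove [xvt,lqva,bqimz] add [uqsra] -> 8 lines: ole habja rjz uqsra nrzb qjf cqr red
Hunk 2: at line 3 remove [nrzb] add [rvb] -> 8 lines: ole habja rjz uqsra rvb qjf cqr red
Hunk 3: at line 2 remove [rjz,uqsra] add [ipkax,cvxp,tclur] -> 9 lines: ole habja ipkax cvxp tclur rvb qjf cqr red
Hunk 4: at line 1 remove [ipkax,cvxp] add [fqd,lchqe] -> 9 lines: ole habja fqd lchqe tclur rvb qjf cqr red
Hunk 5: at line 6 remove [qjf] add [emvy,anqtd,wat] -> 11 lines: ole habja fqd lchqe tclur rvb emvy anqtd wat cqr red
Final line count: 11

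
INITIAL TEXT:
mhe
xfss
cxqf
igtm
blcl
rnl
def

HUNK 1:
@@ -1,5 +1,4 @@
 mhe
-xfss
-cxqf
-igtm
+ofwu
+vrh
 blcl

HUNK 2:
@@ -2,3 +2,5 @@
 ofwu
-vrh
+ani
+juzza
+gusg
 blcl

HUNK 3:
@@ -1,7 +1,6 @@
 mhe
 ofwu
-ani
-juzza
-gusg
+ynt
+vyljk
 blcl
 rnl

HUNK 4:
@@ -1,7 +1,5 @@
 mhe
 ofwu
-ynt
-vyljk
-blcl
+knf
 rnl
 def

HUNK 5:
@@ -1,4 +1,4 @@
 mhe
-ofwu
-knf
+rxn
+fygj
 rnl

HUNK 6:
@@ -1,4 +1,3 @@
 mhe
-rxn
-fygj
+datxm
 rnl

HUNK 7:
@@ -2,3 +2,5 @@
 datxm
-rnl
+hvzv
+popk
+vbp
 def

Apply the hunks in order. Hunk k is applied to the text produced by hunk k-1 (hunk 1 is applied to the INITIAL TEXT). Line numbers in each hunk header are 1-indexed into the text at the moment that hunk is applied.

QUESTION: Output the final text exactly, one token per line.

Answer: mhe
datxm
hvzv
popk
vbp
def

Derivation:
Hunk 1: at line 1 remove [xfss,cxqf,igtm] add [ofwu,vrh] -> 6 lines: mhe ofwu vrh blcl rnl def
Hunk 2: at line 2 remove [vrh] add [ani,juzza,gusg] -> 8 lines: mhe ofwu ani juzza gusg blcl rnl def
Hunk 3: at line 1 remove [ani,juzza,gusg] add [ynt,vyljk] -> 7 lines: mhe ofwu ynt vyljk blcl rnl def
Hunk 4: at line 1 remove [ynt,vyljk,blcl] add [knf] -> 5 lines: mhe ofwu knf rnl def
Hunk 5: at line 1 remove [ofwu,knf] add [rxn,fygj] -> 5 lines: mhe rxn fygj rnl def
Hunk 6: at line 1 remove [rxn,fygj] add [datxm] -> 4 lines: mhe datxm rnl def
Hunk 7: at line 2 remove [rnl] add [hvzv,popk,vbp] -> 6 lines: mhe datxm hvzv popk vbp def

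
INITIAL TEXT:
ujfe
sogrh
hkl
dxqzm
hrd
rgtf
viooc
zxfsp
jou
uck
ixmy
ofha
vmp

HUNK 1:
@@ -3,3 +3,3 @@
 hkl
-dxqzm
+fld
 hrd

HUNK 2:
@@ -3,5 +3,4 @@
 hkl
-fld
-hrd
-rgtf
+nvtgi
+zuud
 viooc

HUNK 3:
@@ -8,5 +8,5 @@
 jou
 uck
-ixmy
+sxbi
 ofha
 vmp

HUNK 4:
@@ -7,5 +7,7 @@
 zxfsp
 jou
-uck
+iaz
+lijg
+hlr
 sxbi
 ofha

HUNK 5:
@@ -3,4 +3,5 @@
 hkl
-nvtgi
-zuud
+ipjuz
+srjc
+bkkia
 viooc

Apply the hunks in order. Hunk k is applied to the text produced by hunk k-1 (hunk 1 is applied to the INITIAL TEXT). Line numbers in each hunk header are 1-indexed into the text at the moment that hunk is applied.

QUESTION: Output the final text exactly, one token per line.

Hunk 1: at line 3 remove [dxqzm] add [fld] -> 13 lines: ujfe sogrh hkl fld hrd rgtf viooc zxfsp jou uck ixmy ofha vmp
Hunk 2: at line 3 remove [fld,hrd,rgtf] add [nvtgi,zuud] -> 12 lines: ujfe sogrh hkl nvtgi zuud viooc zxfsp jou uck ixmy ofha vmp
Hunk 3: at line 8 remove [ixmy] add [sxbi] -> 12 lines: ujfe sogrh hkl nvtgi zuud viooc zxfsp jou uck sxbi ofha vmp
Hunk 4: at line 7 remove [uck] add [iaz,lijg,hlr] -> 14 lines: ujfe sogrh hkl nvtgi zuud viooc zxfsp jou iaz lijg hlr sxbi ofha vmp
Hunk 5: at line 3 remove [nvtgi,zuud] add [ipjuz,srjc,bkkia] -> 15 lines: ujfe sogrh hkl ipjuz srjc bkkia viooc zxfsp jou iaz lijg hlr sxbi ofha vmp

Answer: ujfe
sogrh
hkl
ipjuz
srjc
bkkia
viooc
zxfsp
jou
iaz
lijg
hlr
sxbi
ofha
vmp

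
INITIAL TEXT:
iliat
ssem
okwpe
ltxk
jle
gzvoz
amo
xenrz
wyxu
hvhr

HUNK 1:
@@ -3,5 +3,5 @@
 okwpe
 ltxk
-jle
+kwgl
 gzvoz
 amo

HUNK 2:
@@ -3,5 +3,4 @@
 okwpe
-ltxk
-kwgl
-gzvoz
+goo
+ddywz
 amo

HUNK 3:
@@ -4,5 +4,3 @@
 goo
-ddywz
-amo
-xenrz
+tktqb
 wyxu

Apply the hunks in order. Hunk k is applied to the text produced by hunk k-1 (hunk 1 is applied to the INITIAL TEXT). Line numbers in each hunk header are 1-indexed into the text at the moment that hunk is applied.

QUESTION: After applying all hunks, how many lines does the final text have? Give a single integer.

Answer: 7

Derivation:
Hunk 1: at line 3 remove [jle] add [kwgl] -> 10 lines: iliat ssem okwpe ltxk kwgl gzvoz amo xenrz wyxu hvhr
Hunk 2: at line 3 remove [ltxk,kwgl,gzvoz] add [goo,ddywz] -> 9 lines: iliat ssem okwpe goo ddywz amo xenrz wyxu hvhr
Hunk 3: at line 4 remove [ddywz,amo,xenrz] add [tktqb] -> 7 lines: iliat ssem okwpe goo tktqb wyxu hvhr
Final line count: 7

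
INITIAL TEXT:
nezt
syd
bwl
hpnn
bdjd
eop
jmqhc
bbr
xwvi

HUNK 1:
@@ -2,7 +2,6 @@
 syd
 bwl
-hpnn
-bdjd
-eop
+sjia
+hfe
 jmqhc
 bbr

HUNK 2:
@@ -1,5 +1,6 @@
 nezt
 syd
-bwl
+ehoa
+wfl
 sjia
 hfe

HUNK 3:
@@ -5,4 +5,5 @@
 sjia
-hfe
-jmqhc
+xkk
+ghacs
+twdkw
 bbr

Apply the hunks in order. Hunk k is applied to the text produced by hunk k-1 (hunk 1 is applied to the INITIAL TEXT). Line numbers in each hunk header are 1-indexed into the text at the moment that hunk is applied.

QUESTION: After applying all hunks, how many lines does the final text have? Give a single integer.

Hunk 1: at line 2 remove [hpnn,bdjd,eop] add [sjia,hfe] -> 8 lines: nezt syd bwl sjia hfe jmqhc bbr xwvi
Hunk 2: at line 1 remove [bwl] add [ehoa,wfl] -> 9 lines: nezt syd ehoa wfl sjia hfe jmqhc bbr xwvi
Hunk 3: at line 5 remove [hfe,jmqhc] add [xkk,ghacs,twdkw] -> 10 lines: nezt syd ehoa wfl sjia xkk ghacs twdkw bbr xwvi
Final line count: 10

Answer: 10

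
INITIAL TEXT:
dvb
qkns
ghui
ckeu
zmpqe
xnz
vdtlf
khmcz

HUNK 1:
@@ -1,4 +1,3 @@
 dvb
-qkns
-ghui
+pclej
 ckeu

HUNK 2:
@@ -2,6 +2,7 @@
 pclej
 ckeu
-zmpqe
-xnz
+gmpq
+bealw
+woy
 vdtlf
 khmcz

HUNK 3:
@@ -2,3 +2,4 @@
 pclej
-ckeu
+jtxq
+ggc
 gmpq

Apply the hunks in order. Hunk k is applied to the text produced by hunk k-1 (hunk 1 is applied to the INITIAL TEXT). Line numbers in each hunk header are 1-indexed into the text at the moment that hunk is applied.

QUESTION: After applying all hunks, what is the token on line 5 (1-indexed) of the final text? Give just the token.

Answer: gmpq

Derivation:
Hunk 1: at line 1 remove [qkns,ghui] add [pclej] -> 7 lines: dvb pclej ckeu zmpqe xnz vdtlf khmcz
Hunk 2: at line 2 remove [zmpqe,xnz] add [gmpq,bealw,woy] -> 8 lines: dvb pclej ckeu gmpq bealw woy vdtlf khmcz
Hunk 3: at line 2 remove [ckeu] add [jtxq,ggc] -> 9 lines: dvb pclej jtxq ggc gmpq bealw woy vdtlf khmcz
Final line 5: gmpq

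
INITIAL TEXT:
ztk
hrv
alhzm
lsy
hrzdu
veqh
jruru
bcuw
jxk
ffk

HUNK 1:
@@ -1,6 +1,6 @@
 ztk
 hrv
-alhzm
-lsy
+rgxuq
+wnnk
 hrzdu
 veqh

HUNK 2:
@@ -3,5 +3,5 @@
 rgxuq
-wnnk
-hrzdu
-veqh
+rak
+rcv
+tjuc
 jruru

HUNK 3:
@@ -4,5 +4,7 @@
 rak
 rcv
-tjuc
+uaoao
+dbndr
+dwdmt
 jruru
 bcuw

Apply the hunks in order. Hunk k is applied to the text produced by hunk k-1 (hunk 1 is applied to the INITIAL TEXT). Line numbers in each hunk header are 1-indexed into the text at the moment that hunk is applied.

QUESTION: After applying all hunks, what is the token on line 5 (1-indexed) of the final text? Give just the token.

Hunk 1: at line 1 remove [alhzm,lsy] add [rgxuq,wnnk] -> 10 lines: ztk hrv rgxuq wnnk hrzdu veqh jruru bcuw jxk ffk
Hunk 2: at line 3 remove [wnnk,hrzdu,veqh] add [rak,rcv,tjuc] -> 10 lines: ztk hrv rgxuq rak rcv tjuc jruru bcuw jxk ffk
Hunk 3: at line 4 remove [tjuc] add [uaoao,dbndr,dwdmt] -> 12 lines: ztk hrv rgxuq rak rcv uaoao dbndr dwdmt jruru bcuw jxk ffk
Final line 5: rcv

Answer: rcv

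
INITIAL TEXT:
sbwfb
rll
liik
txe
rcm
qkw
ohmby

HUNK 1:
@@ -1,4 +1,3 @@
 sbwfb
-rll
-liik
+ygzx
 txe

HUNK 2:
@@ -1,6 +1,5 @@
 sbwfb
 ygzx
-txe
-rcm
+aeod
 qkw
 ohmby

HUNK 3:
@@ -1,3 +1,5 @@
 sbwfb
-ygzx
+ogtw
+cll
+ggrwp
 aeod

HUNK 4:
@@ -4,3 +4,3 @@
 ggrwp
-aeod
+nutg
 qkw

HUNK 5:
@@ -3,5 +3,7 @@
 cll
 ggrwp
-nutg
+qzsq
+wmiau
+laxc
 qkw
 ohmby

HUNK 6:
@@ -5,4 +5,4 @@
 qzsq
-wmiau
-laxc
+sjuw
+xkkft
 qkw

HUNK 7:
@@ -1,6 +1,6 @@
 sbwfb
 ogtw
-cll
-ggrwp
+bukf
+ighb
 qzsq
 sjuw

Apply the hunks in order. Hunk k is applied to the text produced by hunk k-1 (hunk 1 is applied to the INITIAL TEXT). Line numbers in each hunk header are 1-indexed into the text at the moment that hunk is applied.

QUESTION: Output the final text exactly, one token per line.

Hunk 1: at line 1 remove [rll,liik] add [ygzx] -> 6 lines: sbwfb ygzx txe rcm qkw ohmby
Hunk 2: at line 1 remove [txe,rcm] add [aeod] -> 5 lines: sbwfb ygzx aeod qkw ohmby
Hunk 3: at line 1 remove [ygzx] add [ogtw,cll,ggrwp] -> 7 lines: sbwfb ogtw cll ggrwp aeod qkw ohmby
Hunk 4: at line 4 remove [aeod] add [nutg] -> 7 lines: sbwfb ogtw cll ggrwp nutg qkw ohmby
Hunk 5: at line 3 remove [nutg] add [qzsq,wmiau,laxc] -> 9 lines: sbwfb ogtw cll ggrwp qzsq wmiau laxc qkw ohmby
Hunk 6: at line 5 remove [wmiau,laxc] add [sjuw,xkkft] -> 9 lines: sbwfb ogtw cll ggrwp qzsq sjuw xkkft qkw ohmby
Hunk 7: at line 1 remove [cll,ggrwp] add [bukf,ighb] -> 9 lines: sbwfb ogtw bukf ighb qzsq sjuw xkkft qkw ohmby

Answer: sbwfb
ogtw
bukf
ighb
qzsq
sjuw
xkkft
qkw
ohmby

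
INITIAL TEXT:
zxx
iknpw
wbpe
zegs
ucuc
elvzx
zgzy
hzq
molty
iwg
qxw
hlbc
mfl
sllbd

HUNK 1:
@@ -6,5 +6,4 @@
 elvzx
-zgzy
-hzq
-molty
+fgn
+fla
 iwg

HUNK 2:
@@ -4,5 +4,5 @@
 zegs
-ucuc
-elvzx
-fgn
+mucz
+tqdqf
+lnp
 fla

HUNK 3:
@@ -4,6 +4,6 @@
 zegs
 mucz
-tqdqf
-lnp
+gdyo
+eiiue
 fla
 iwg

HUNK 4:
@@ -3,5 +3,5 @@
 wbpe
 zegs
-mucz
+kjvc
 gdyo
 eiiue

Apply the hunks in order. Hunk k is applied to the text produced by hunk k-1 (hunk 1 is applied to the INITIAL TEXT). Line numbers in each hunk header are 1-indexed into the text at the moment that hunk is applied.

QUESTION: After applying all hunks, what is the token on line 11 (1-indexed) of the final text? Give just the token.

Answer: hlbc

Derivation:
Hunk 1: at line 6 remove [zgzy,hzq,molty] add [fgn,fla] -> 13 lines: zxx iknpw wbpe zegs ucuc elvzx fgn fla iwg qxw hlbc mfl sllbd
Hunk 2: at line 4 remove [ucuc,elvzx,fgn] add [mucz,tqdqf,lnp] -> 13 lines: zxx iknpw wbpe zegs mucz tqdqf lnp fla iwg qxw hlbc mfl sllbd
Hunk 3: at line 4 remove [tqdqf,lnp] add [gdyo,eiiue] -> 13 lines: zxx iknpw wbpe zegs mucz gdyo eiiue fla iwg qxw hlbc mfl sllbd
Hunk 4: at line 3 remove [mucz] add [kjvc] -> 13 lines: zxx iknpw wbpe zegs kjvc gdyo eiiue fla iwg qxw hlbc mfl sllbd
Final line 11: hlbc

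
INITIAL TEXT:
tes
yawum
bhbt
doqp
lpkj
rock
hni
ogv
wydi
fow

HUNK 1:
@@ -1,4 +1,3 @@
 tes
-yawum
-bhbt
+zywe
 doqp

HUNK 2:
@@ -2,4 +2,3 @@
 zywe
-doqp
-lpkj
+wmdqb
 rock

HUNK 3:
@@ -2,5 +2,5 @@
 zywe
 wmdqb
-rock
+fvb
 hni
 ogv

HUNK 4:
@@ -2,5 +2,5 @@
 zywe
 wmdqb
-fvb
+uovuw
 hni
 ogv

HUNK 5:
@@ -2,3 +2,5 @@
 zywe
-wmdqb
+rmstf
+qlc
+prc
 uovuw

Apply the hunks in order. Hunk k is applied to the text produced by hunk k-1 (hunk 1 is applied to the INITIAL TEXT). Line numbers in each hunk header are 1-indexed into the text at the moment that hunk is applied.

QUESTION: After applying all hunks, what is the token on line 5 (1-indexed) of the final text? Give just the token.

Hunk 1: at line 1 remove [yawum,bhbt] add [zywe] -> 9 lines: tes zywe doqp lpkj rock hni ogv wydi fow
Hunk 2: at line 2 remove [doqp,lpkj] add [wmdqb] -> 8 lines: tes zywe wmdqb rock hni ogv wydi fow
Hunk 3: at line 2 remove [rock] add [fvb] -> 8 lines: tes zywe wmdqb fvb hni ogv wydi fow
Hunk 4: at line 2 remove [fvb] add [uovuw] -> 8 lines: tes zywe wmdqb uovuw hni ogv wydi fow
Hunk 5: at line 2 remove [wmdqb] add [rmstf,qlc,prc] -> 10 lines: tes zywe rmstf qlc prc uovuw hni ogv wydi fow
Final line 5: prc

Answer: prc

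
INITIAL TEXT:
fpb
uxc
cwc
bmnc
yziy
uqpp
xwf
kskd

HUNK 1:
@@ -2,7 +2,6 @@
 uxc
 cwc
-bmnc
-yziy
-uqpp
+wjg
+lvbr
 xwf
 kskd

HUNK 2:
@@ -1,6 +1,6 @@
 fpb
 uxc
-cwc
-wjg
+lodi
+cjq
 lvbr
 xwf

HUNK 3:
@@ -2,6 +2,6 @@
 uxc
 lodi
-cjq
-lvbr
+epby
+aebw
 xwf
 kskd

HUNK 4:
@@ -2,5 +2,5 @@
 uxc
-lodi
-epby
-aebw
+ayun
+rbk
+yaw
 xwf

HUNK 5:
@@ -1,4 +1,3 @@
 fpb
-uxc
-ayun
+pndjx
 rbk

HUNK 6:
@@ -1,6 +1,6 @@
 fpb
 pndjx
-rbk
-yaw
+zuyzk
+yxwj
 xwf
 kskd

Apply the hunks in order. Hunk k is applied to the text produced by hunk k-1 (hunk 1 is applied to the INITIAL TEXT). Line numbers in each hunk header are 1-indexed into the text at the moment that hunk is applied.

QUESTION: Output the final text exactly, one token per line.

Answer: fpb
pndjx
zuyzk
yxwj
xwf
kskd

Derivation:
Hunk 1: at line 2 remove [bmnc,yziy,uqpp] add [wjg,lvbr] -> 7 lines: fpb uxc cwc wjg lvbr xwf kskd
Hunk 2: at line 1 remove [cwc,wjg] add [lodi,cjq] -> 7 lines: fpb uxc lodi cjq lvbr xwf kskd
Hunk 3: at line 2 remove [cjq,lvbr] add [epby,aebw] -> 7 lines: fpb uxc lodi epby aebw xwf kskd
Hunk 4: at line 2 remove [lodi,epby,aebw] add [ayun,rbk,yaw] -> 7 lines: fpb uxc ayun rbk yaw xwf kskd
Hunk 5: at line 1 remove [uxc,ayun] add [pndjx] -> 6 lines: fpb pndjx rbk yaw xwf kskd
Hunk 6: at line 1 remove [rbk,yaw] add [zuyzk,yxwj] -> 6 lines: fpb pndjx zuyzk yxwj xwf kskd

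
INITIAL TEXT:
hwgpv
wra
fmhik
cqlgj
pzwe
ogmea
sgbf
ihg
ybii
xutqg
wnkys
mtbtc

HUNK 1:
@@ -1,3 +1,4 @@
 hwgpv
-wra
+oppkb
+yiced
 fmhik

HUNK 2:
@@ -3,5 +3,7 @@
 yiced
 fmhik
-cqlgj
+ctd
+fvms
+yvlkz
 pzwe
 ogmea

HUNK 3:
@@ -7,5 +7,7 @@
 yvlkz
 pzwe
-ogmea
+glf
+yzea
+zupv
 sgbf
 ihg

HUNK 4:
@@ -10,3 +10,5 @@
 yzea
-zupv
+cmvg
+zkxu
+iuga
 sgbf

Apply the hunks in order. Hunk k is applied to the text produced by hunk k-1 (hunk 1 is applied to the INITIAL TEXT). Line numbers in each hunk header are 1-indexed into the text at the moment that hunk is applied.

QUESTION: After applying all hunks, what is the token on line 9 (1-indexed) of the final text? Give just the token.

Answer: glf

Derivation:
Hunk 1: at line 1 remove [wra] add [oppkb,yiced] -> 13 lines: hwgpv oppkb yiced fmhik cqlgj pzwe ogmea sgbf ihg ybii xutqg wnkys mtbtc
Hunk 2: at line 3 remove [cqlgj] add [ctd,fvms,yvlkz] -> 15 lines: hwgpv oppkb yiced fmhik ctd fvms yvlkz pzwe ogmea sgbf ihg ybii xutqg wnkys mtbtc
Hunk 3: at line 7 remove [ogmea] add [glf,yzea,zupv] -> 17 lines: hwgpv oppkb yiced fmhik ctd fvms yvlkz pzwe glf yzea zupv sgbf ihg ybii xutqg wnkys mtbtc
Hunk 4: at line 10 remove [zupv] add [cmvg,zkxu,iuga] -> 19 lines: hwgpv oppkb yiced fmhik ctd fvms yvlkz pzwe glf yzea cmvg zkxu iuga sgbf ihg ybii xutqg wnkys mtbtc
Final line 9: glf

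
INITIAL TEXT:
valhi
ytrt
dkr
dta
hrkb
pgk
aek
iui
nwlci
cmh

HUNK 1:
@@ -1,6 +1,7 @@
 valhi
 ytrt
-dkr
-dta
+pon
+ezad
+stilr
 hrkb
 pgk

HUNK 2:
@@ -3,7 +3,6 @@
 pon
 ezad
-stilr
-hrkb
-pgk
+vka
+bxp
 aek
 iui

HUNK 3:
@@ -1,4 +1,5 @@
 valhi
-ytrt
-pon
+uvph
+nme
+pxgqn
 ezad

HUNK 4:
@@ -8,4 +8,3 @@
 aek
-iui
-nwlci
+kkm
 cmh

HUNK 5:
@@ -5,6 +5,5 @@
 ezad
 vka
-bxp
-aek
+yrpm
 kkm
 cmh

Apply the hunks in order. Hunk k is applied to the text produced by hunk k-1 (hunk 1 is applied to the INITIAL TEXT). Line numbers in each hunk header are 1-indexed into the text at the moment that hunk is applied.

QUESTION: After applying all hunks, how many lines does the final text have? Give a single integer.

Hunk 1: at line 1 remove [dkr,dta] add [pon,ezad,stilr] -> 11 lines: valhi ytrt pon ezad stilr hrkb pgk aek iui nwlci cmh
Hunk 2: at line 3 remove [stilr,hrkb,pgk] add [vka,bxp] -> 10 lines: valhi ytrt pon ezad vka bxp aek iui nwlci cmh
Hunk 3: at line 1 remove [ytrt,pon] add [uvph,nme,pxgqn] -> 11 lines: valhi uvph nme pxgqn ezad vka bxp aek iui nwlci cmh
Hunk 4: at line 8 remove [iui,nwlci] add [kkm] -> 10 lines: valhi uvph nme pxgqn ezad vka bxp aek kkm cmh
Hunk 5: at line 5 remove [bxp,aek] add [yrpm] -> 9 lines: valhi uvph nme pxgqn ezad vka yrpm kkm cmh
Final line count: 9

Answer: 9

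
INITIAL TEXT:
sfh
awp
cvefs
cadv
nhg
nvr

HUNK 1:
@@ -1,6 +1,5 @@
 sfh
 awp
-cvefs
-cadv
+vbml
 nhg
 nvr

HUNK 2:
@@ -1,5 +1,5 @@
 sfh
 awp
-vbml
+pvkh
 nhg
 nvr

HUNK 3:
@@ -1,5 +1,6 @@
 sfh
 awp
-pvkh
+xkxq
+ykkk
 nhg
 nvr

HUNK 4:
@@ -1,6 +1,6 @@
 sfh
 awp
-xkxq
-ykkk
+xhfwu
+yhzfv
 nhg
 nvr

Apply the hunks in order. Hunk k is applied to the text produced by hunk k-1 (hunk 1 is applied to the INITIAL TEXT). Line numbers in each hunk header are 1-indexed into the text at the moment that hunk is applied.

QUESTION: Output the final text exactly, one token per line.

Hunk 1: at line 1 remove [cvefs,cadv] add [vbml] -> 5 lines: sfh awp vbml nhg nvr
Hunk 2: at line 1 remove [vbml] add [pvkh] -> 5 lines: sfh awp pvkh nhg nvr
Hunk 3: at line 1 remove [pvkh] add [xkxq,ykkk] -> 6 lines: sfh awp xkxq ykkk nhg nvr
Hunk 4: at line 1 remove [xkxq,ykkk] add [xhfwu,yhzfv] -> 6 lines: sfh awp xhfwu yhzfv nhg nvr

Answer: sfh
awp
xhfwu
yhzfv
nhg
nvr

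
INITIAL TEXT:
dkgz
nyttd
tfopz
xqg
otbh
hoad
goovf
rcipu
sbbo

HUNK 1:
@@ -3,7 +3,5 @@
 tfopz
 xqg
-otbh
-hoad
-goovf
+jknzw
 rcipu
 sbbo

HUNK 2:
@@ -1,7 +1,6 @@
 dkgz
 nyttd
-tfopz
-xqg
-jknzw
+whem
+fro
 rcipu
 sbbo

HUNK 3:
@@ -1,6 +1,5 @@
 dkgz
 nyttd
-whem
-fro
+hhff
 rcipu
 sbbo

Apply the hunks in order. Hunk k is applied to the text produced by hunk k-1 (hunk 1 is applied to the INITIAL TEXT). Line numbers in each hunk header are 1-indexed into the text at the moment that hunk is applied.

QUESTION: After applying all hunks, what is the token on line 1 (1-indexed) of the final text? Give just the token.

Hunk 1: at line 3 remove [otbh,hoad,goovf] add [jknzw] -> 7 lines: dkgz nyttd tfopz xqg jknzw rcipu sbbo
Hunk 2: at line 1 remove [tfopz,xqg,jknzw] add [whem,fro] -> 6 lines: dkgz nyttd whem fro rcipu sbbo
Hunk 3: at line 1 remove [whem,fro] add [hhff] -> 5 lines: dkgz nyttd hhff rcipu sbbo
Final line 1: dkgz

Answer: dkgz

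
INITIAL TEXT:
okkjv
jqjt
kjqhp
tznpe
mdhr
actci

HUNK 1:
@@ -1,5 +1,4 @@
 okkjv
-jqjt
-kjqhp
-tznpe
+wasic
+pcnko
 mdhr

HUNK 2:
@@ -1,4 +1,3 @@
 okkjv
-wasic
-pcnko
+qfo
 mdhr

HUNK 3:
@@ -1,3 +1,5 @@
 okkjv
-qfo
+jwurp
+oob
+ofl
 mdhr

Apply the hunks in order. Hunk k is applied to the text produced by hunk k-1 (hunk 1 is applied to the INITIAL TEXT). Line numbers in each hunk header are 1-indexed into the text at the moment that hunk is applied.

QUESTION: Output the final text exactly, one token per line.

Answer: okkjv
jwurp
oob
ofl
mdhr
actci

Derivation:
Hunk 1: at line 1 remove [jqjt,kjqhp,tznpe] add [wasic,pcnko] -> 5 lines: okkjv wasic pcnko mdhr actci
Hunk 2: at line 1 remove [wasic,pcnko] add [qfo] -> 4 lines: okkjv qfo mdhr actci
Hunk 3: at line 1 remove [qfo] add [jwurp,oob,ofl] -> 6 lines: okkjv jwurp oob ofl mdhr actci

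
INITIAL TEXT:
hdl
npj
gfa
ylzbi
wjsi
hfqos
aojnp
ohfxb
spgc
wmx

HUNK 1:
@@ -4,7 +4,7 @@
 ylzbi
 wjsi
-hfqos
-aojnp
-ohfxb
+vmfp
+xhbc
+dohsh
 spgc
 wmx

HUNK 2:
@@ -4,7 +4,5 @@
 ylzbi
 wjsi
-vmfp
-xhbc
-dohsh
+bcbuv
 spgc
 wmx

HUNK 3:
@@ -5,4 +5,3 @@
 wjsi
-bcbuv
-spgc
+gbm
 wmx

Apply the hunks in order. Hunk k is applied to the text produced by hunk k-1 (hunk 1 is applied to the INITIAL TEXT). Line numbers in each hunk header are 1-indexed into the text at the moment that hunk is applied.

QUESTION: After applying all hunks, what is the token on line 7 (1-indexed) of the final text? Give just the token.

Answer: wmx

Derivation:
Hunk 1: at line 4 remove [hfqos,aojnp,ohfxb] add [vmfp,xhbc,dohsh] -> 10 lines: hdl npj gfa ylzbi wjsi vmfp xhbc dohsh spgc wmx
Hunk 2: at line 4 remove [vmfp,xhbc,dohsh] add [bcbuv] -> 8 lines: hdl npj gfa ylzbi wjsi bcbuv spgc wmx
Hunk 3: at line 5 remove [bcbuv,spgc] add [gbm] -> 7 lines: hdl npj gfa ylzbi wjsi gbm wmx
Final line 7: wmx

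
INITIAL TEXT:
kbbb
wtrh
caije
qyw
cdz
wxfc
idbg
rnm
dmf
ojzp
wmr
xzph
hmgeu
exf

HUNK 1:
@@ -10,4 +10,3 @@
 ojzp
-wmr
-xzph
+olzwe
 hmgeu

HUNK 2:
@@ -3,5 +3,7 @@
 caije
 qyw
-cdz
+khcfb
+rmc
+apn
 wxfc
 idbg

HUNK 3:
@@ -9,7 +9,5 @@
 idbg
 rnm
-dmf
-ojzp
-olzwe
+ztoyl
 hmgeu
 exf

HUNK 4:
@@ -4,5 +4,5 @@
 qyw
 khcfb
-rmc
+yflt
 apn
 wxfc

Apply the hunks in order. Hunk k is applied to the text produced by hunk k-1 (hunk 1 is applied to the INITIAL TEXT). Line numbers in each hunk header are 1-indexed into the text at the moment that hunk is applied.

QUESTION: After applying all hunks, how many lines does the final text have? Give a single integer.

Answer: 13

Derivation:
Hunk 1: at line 10 remove [wmr,xzph] add [olzwe] -> 13 lines: kbbb wtrh caije qyw cdz wxfc idbg rnm dmf ojzp olzwe hmgeu exf
Hunk 2: at line 3 remove [cdz] add [khcfb,rmc,apn] -> 15 lines: kbbb wtrh caije qyw khcfb rmc apn wxfc idbg rnm dmf ojzp olzwe hmgeu exf
Hunk 3: at line 9 remove [dmf,ojzp,olzwe] add [ztoyl] -> 13 lines: kbbb wtrh caije qyw khcfb rmc apn wxfc idbg rnm ztoyl hmgeu exf
Hunk 4: at line 4 remove [rmc] add [yflt] -> 13 lines: kbbb wtrh caije qyw khcfb yflt apn wxfc idbg rnm ztoyl hmgeu exf
Final line count: 13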